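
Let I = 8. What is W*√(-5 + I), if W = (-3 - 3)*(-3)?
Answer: 18*√3 ≈ 31.177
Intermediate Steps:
W = 18 (W = -6*(-3) = 18)
W*√(-5 + I) = 18*√(-5 + 8) = 18*√3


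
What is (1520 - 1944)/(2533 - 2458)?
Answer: -424/75 ≈ -5.6533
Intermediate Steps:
(1520 - 1944)/(2533 - 2458) = -424/75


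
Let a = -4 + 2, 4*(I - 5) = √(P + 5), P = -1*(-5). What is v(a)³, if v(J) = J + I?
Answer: (12 + √10)³/64 ≈ 54.464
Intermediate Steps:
P = 5
I = 5 + √10/4 (I = 5 + √(5 + 5)/4 = 5 + √10/4 ≈ 5.7906)
a = -2
v(J) = 5 + J + √10/4 (v(J) = J + (5 + √10/4) = 5 + J + √10/4)
v(a)³ = (5 - 2 + √10/4)³ = (3 + √10/4)³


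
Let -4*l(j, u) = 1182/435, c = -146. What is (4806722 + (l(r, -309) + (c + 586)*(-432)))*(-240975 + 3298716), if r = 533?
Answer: 4093783100084403/290 ≈ 1.4117e+13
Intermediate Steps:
l(j, u) = -197/290 (l(j, u) = -591/(2*435) = -¼*394/145 = -197/290)
(4806722 + (l(r, -309) + (c + 586)*(-432)))*(-240975 + 3298716) = (4806722 + (-197/290 + (-146 + 586)*(-432)))*(-240975 + 3298716) = (4806722 + (-197/290 + 440*(-432)))*3057741 = (4806722 + (-197/290 - 190080))*3057741 = (4806722 - 55123397/290)*3057741 = (1338825983/290)*3057741 = 4093783100084403/290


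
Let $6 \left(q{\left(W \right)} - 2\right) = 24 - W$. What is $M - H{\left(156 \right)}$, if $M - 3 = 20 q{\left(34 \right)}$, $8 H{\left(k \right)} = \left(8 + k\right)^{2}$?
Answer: $- \frac{10057}{3} \approx -3352.3$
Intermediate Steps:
$q{\left(W \right)} = 6 - \frac{W}{6}$ ($q{\left(W \right)} = 2 + \frac{24 - W}{6} = 2 - \left(-4 + \frac{W}{6}\right) = 6 - \frac{W}{6}$)
$H{\left(k \right)} = \frac{\left(8 + k\right)^{2}}{8}$
$M = \frac{29}{3}$ ($M = 3 + 20 \left(6 - \frac{17}{3}\right) = 3 + 20 \cdot \frac{1}{3} = 3 + \frac{20}{3} = \frac{29}{3} \approx 9.6667$)
$M - H{\left(156 \right)} = \frac{29}{3} - \frac{\left(8 + 156\right)^{2}}{8} = \frac{29}{3} - \frac{164^{2}}{8} = \frac{29}{3} - \frac{1}{8} \cdot 26896 = \frac{29}{3} - 3362 = - \frac{10057}{3}$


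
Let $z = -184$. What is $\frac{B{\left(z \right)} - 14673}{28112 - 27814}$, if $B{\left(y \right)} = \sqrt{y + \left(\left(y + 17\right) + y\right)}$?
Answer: $- \frac{14673}{298} + \frac{i \sqrt{535}}{298} \approx -49.238 + 0.077618 i$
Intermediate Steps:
$B{\left(y \right)} = \sqrt{17 + 3 y}$ ($B{\left(y \right)} = \sqrt{y + \left(\left(17 + y\right) + y\right)} = \sqrt{y + \left(17 + 2 y\right)} = \sqrt{17 + 3 y}$)
$\frac{B{\left(z \right)} - 14673}{28112 - 27814} = \frac{\sqrt{17 + 3 \left(-184\right)} - 14673}{28112 - 27814} = \frac{\sqrt{17 - 552} - 14673}{298} = \left(\sqrt{-535} - 14673\right) \frac{1}{298} = \left(i \sqrt{535} - 14673\right) \frac{1}{298} = \left(-14673 + i \sqrt{535}\right) \frac{1}{298} = - \frac{14673}{298} + \frac{i \sqrt{535}}{298}$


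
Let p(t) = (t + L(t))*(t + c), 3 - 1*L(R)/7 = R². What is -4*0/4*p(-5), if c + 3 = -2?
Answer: 0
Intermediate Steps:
c = -5 (c = -3 - 2 = -5)
L(R) = 21 - 7*R²
p(t) = (-5 + t)*(21 + t - 7*t²) (p(t) = (t + (21 - 7*t²))*(t - 5) = (21 + t - 7*t²)*(-5 + t) = (-5 + t)*(21 + t - 7*t²))
-4*0/4*p(-5) = -4*0/4*(-105 - 7*(-5)³ + 16*(-5) + 36*(-5)²) = -4*(¼)*0*(-105 - 7*(-125) - 80 + 36*25) = -0*(-105 + 875 - 80 + 900) = -0*1590 = -4*0 = 0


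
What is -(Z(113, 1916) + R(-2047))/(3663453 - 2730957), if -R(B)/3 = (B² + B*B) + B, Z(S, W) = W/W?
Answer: 3141889/116562 ≈ 26.955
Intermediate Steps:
Z(S, W) = 1
R(B) = -6*B² - 3*B (R(B) = -3*((B² + B*B) + B) = -3*((B² + B²) + B) = -3*(2*B² + B) = -3*(B + 2*B²) = -6*B² - 3*B)
-(Z(113, 1916) + R(-2047))/(3663453 - 2730957) = -(1 - 3*(-2047)*(1 + 2*(-2047)))/(3663453 - 2730957) = -(1 - 3*(-2047)*(1 - 4094))/932496 = -(1 - 3*(-2047)*(-4093))/932496 = -(1 - 25135113)/932496 = -(-25135112)/932496 = -1*(-3141889/116562) = 3141889/116562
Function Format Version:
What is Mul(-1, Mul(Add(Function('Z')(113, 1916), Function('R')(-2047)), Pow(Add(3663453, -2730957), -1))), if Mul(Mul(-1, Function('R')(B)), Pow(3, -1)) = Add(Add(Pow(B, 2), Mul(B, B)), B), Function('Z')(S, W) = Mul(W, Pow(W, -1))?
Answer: Rational(3141889, 116562) ≈ 26.955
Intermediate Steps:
Function('Z')(S, W) = 1
Function('R')(B) = Add(Mul(-6, Pow(B, 2)), Mul(-3, B)) (Function('R')(B) = Mul(-3, Add(Add(Pow(B, 2), Mul(B, B)), B)) = Mul(-3, Add(Add(Pow(B, 2), Pow(B, 2)), B)) = Mul(-3, Add(Mul(2, Pow(B, 2)), B)) = Mul(-3, Add(B, Mul(2, Pow(B, 2)))) = Add(Mul(-6, Pow(B, 2)), Mul(-3, B)))
Mul(-1, Mul(Add(Function('Z')(113, 1916), Function('R')(-2047)), Pow(Add(3663453, -2730957), -1))) = Mul(-1, Mul(Add(1, Mul(-3, -2047, Add(1, Mul(2, -2047)))), Pow(Add(3663453, -2730957), -1))) = Mul(-1, Mul(Add(1, Mul(-3, -2047, Add(1, -4094))), Pow(932496, -1))) = Mul(-1, Mul(Add(1, Mul(-3, -2047, -4093)), Rational(1, 932496))) = Mul(-1, Mul(Add(1, -25135113), Rational(1, 932496))) = Mul(-1, Mul(-25135112, Rational(1, 932496))) = Mul(-1, Rational(-3141889, 116562)) = Rational(3141889, 116562)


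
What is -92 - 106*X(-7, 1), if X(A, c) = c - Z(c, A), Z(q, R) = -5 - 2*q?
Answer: -940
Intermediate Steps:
Z(q, R) = -5 - 2*q
X(A, c) = 5 + 3*c (X(A, c) = c - (-5 - 2*c) = c + (5 + 2*c) = 5 + 3*c)
-92 - 106*X(-7, 1) = -92 - 106*(5 + 3*1) = -92 - 106*(5 + 3) = -92 - 106*8 = -92 - 848 = -940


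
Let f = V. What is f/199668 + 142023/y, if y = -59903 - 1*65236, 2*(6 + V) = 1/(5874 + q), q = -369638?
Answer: -982446854583223/865628537735136 ≈ -1.1350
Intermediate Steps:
V = -4365169/727528 (V = -6 + 1/(2*(5874 - 369638)) = -6 + (1/2)/(-363764) = -6 + (1/2)*(-1/363764) = -6 - 1/727528 = -4365169/727528 ≈ -6.0000)
f = -4365169/727528 ≈ -6.0000
y = -125139 (y = -59903 - 65236 = -125139)
f/199668 + 142023/y = -4365169/727528/199668 + 142023/(-125139) = -4365169/727528*1/199668 + 142023*(-1/125139) = -4365169/145264060704 - 6763/5959 = -982446854583223/865628537735136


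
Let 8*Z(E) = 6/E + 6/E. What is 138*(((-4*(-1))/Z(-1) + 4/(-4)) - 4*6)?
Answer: -3818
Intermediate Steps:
Z(E) = 3/(2*E) (Z(E) = (6/E + 6/E)/8 = (12/E)/8 = 3/(2*E))
138*(((-4*(-1))/Z(-1) + 4/(-4)) - 4*6) = 138*(((-4*(-1))/(((3/2)/(-1))) + 4/(-4)) - 4*6) = 138*((4/(((3/2)*(-1))) + 4*(-¼)) - 24) = 138*((4/(-3/2) - 1) - 24) = 138*((4*(-⅔) - 1) - 24) = 138*((-8/3 - 1) - 24) = 138*(-11/3 - 24) = 138*(-83/3) = -3818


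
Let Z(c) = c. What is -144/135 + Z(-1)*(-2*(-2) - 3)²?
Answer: -31/15 ≈ -2.0667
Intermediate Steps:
-144/135 + Z(-1)*(-2*(-2) - 3)² = -144/135 - (-2*(-2) - 3)² = -144*1/135 - (4 - 3)² = -16/15 - 1*1² = -16/15 - 1*1 = -16/15 - 1 = -31/15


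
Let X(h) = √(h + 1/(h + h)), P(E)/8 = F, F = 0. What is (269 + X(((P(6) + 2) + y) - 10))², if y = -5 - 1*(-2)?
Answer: 1591699/22 + 2421*I*√66/11 ≈ 72350.0 + 1788.0*I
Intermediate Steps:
y = -3 (y = -5 + 2 = -3)
P(E) = 0 (P(E) = 8*0 = 0)
X(h) = √(h + 1/(2*h))
(269 + X(((P(6) + 2) + y) - 10))² = (269 + √(2/(((0 + 2) - 3) - 10) + 4*(((0 + 2) - 3) - 10))/2)² = (269 + √(2/((2 - 3) - 10) + 4*((2 - 3) - 10))/2)² = (269 + √(2/(-1 - 10) + 4*(-1 - 10))/2)² = (269 + √(2/(-11) + 4*(-11))/2)² = (269 + √(2*(-1/11) - 44)/2)² = (269 + √(-2/11 - 44)/2)² = (269 + √(-486/11)/2)² = (269 + (9*I*√66/11)/2)² = (269 + 9*I*√66/22)²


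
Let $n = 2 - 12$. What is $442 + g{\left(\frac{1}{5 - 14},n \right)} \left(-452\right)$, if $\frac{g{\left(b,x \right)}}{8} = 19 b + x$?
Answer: $\frac{398122}{9} \approx 44236.0$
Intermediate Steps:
$n = -10$ ($n = 2 - 12 = -10$)
$g{\left(b,x \right)} = 8 x + 152 b$ ($g{\left(b,x \right)} = 8 \left(19 b + x\right) = 8 \left(x + 19 b\right) = 8 x + 152 b$)
$442 + g{\left(\frac{1}{5 - 14},n \right)} \left(-452\right) = 442 + \left(8 \left(-10\right) + \frac{152}{5 - 14}\right) \left(-452\right) = 442 + \left(-80 + \frac{152}{-9}\right) \left(-452\right) = 442 + \left(-80 + 152 \left(- \frac{1}{9}\right)\right) \left(-452\right) = 442 + \left(-80 - \frac{152}{9}\right) \left(-452\right) = 442 - - \frac{394144}{9} = 442 + \frac{394144}{9} = \frac{398122}{9}$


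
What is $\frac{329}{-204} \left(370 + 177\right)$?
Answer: $- \frac{179963}{204} \approx -882.17$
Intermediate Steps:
$\frac{329}{-204} \left(370 + 177\right) = 329 \left(- \frac{1}{204}\right) 547 = \left(- \frac{329}{204}\right) 547 = - \frac{179963}{204}$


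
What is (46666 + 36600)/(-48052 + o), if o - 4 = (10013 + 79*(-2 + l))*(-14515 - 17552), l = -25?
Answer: -2449/7433412 ≈ -0.00032946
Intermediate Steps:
o = -252687956 (o = 4 + (10013 + 79*(-2 - 25))*(-14515 - 17552) = 4 + (10013 + 79*(-27))*(-32067) = 4 + (10013 - 2133)*(-32067) = 4 + 7880*(-32067) = 4 - 252687960 = -252687956)
(46666 + 36600)/(-48052 + o) = (46666 + 36600)/(-48052 - 252687956) = 83266/(-252736008) = 83266*(-1/252736008) = -2449/7433412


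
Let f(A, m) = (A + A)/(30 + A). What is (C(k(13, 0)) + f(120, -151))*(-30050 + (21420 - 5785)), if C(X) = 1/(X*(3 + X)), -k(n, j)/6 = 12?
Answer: -38198789/1656 ≈ -23067.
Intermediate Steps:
k(n, j) = -72 (k(n, j) = -6*12 = -72)
f(A, m) = 2*A/(30 + A) (f(A, m) = (2*A)/(30 + A) = 2*A/(30 + A))
C(X) = 1/(X*(3 + X))
(C(k(13, 0)) + f(120, -151))*(-30050 + (21420 - 5785)) = (1/((-72)*(3 - 72)) + 2*120/(30 + 120))*(-30050 + (21420 - 5785)) = (-1/72/(-69) + 2*120/150)*(-30050 + 15635) = (-1/72*(-1/69) + 2*120*(1/150))*(-14415) = (1/4968 + 8/5)*(-14415) = (39749/24840)*(-14415) = -38198789/1656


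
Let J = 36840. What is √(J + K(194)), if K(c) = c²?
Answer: 2*√18619 ≈ 272.90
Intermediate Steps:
√(J + K(194)) = √(36840 + 194²) = √(36840 + 37636) = √74476 = 2*√18619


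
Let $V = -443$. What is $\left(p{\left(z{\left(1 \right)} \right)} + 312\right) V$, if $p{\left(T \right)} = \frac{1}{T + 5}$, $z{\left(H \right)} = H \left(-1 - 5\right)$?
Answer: $-137773$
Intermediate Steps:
$z{\left(H \right)} = - 6 H$ ($z{\left(H \right)} = H \left(-6\right) = - 6 H$)
$p{\left(T \right)} = \frac{1}{5 + T}$
$\left(p{\left(z{\left(1 \right)} \right)} + 312\right) V = \left(\frac{1}{5 - 6} + 312\right) \left(-443\right) = \left(\frac{1}{-1} + 312\right) \left(-443\right) = \left(-1 + 312\right) \left(-443\right) = 311 \left(-443\right) = -137773$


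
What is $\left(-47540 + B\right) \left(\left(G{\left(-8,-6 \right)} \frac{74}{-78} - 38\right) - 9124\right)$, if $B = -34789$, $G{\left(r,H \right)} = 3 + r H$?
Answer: $758281755$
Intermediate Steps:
$G{\left(r,H \right)} = 3 + H r$
$\left(-47540 + B\right) \left(\left(G{\left(-8,-6 \right)} \frac{74}{-78} - 38\right) - 9124\right) = \left(-47540 - 34789\right) \left(\left(\left(3 - -48\right) \frac{74}{-78} - 38\right) - 9124\right) = - 82329 \left(\left(\left(3 + 48\right) 74 \left(- \frac{1}{78}\right) - 38\right) - 9124\right) = - 82329 \left(\left(51 \left(- \frac{37}{39}\right) - 38\right) - 9124\right) = - 82329 \left(\left(- \frac{629}{13} - 38\right) - 9124\right) = - 82329 \left(- \frac{1123}{13} - 9124\right) = \left(-82329\right) \left(- \frac{119735}{13}\right) = 758281755$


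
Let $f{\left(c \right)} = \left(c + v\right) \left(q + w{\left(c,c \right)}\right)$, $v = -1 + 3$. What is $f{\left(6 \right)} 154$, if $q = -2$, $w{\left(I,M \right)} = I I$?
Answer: $41888$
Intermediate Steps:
$v = 2$
$w{\left(I,M \right)} = I^{2}$
$f{\left(c \right)} = \left(-2 + c^{2}\right) \left(2 + c\right)$ ($f{\left(c \right)} = \left(c + 2\right) \left(-2 + c^{2}\right) = \left(2 + c\right) \left(-2 + c^{2}\right) = \left(-2 + c^{2}\right) \left(2 + c\right)$)
$f{\left(6 \right)} 154 = \left(-4 + 6^{3} - 12 + 2 \cdot 6^{2}\right) 154 = \left(-4 + 216 - 12 + 2 \cdot 36\right) 154 = \left(-4 + 216 - 12 + 72\right) 154 = 272 \cdot 154 = 41888$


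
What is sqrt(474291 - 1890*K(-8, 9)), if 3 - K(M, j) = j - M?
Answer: 3*sqrt(55639) ≈ 707.64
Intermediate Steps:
K(M, j) = 3 + M - j (K(M, j) = 3 - (j - M) = 3 + (M - j) = 3 + M - j)
sqrt(474291 - 1890*K(-8, 9)) = sqrt(474291 - 1890*(3 - 8 - 1*9)) = sqrt(474291 - 1890*(3 - 8 - 9)) = sqrt(474291 - 1890*(-14)) = sqrt(474291 + 26460) = sqrt(500751) = 3*sqrt(55639)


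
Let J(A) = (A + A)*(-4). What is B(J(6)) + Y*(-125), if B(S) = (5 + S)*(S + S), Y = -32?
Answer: 8128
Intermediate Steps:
J(A) = -8*A (J(A) = (2*A)*(-4) = -8*A)
B(S) = 2*S*(5 + S) (B(S) = (5 + S)*(2*S) = 2*S*(5 + S))
B(J(6)) + Y*(-125) = 2*(-8*6)*(5 - 8*6) - 32*(-125) = 2*(-48)*(5 - 48) + 4000 = 2*(-48)*(-43) + 4000 = 4128 + 4000 = 8128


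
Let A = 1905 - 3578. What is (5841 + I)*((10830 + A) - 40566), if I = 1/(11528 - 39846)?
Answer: -5195219370733/28318 ≈ -1.8346e+8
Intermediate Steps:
A = -1673
I = -1/28318 (I = 1/(-28318) = -1/28318 ≈ -3.5313e-5)
(5841 + I)*((10830 + A) - 40566) = (5841 - 1/28318)*((10830 - 1673) - 40566) = 165405437*(9157 - 40566)/28318 = (165405437/28318)*(-31409) = -5195219370733/28318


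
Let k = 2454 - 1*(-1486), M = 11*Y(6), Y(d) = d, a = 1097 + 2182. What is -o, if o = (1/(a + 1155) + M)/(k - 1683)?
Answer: -292645/10007538 ≈ -0.029242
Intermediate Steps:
a = 3279
M = 66 (M = 11*6 = 66)
k = 3940 (k = 2454 + 1486 = 3940)
o = 292645/10007538 (o = (1/(3279 + 1155) + 66)/(3940 - 1683) = (1/4434 + 66)/2257 = (1/4434 + 66)*(1/2257) = (292645/4434)*(1/2257) = 292645/10007538 ≈ 0.029242)
-o = -1*292645/10007538 = -292645/10007538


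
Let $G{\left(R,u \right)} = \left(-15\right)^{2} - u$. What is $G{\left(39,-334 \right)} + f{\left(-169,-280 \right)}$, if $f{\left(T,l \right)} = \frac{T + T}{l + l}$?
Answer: $\frac{156689}{280} \approx 559.6$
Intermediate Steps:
$f{\left(T,l \right)} = \frac{T}{l}$ ($f{\left(T,l \right)} = \frac{2 T}{2 l} = 2 T \frac{1}{2 l} = \frac{T}{l}$)
$G{\left(R,u \right)} = 225 - u$
$G{\left(39,-334 \right)} + f{\left(-169,-280 \right)} = \left(225 - -334\right) - \frac{169}{-280} = \left(225 + 334\right) - - \frac{169}{280} = 559 + \frac{169}{280} = \frac{156689}{280}$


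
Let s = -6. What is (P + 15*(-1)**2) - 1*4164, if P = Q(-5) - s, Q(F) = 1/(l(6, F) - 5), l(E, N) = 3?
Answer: -8287/2 ≈ -4143.5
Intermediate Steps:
Q(F) = -1/2 (Q(F) = 1/(3 - 5) = 1/(-2) = -1/2)
P = 11/2 (P = -1/2 - 1*(-6) = -1/2 + 6 = 11/2 ≈ 5.5000)
(P + 15*(-1)**2) - 1*4164 = (11/2 + 15*(-1)**2) - 1*4164 = (11/2 + 15*1) - 4164 = (11/2 + 15) - 4164 = 41/2 - 4164 = -8287/2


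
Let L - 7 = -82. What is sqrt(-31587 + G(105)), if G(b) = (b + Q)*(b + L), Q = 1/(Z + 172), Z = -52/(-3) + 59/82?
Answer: I*sqrt(62158472609793)/46753 ≈ 168.63*I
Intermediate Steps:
Z = 4441/246 (Z = -52*(-1/3) + 59*(1/82) = 52/3 + 59/82 = 4441/246 ≈ 18.053)
L = -75 (L = 7 - 82 = -75)
Q = 246/46753 (Q = 1/(4441/246 + 172) = 1/(46753/246) = 246/46753 ≈ 0.0052617)
G(b) = (-75 + b)*(246/46753 + b) (G(b) = (b + 246/46753)*(b - 75) = (246/46753 + b)*(-75 + b) = (-75 + b)*(246/46753 + b))
sqrt(-31587 + G(105)) = sqrt(-31587 + (-18450/46753 + 105**2 - 3506229/46753*105)) = sqrt(-31587 + (-18450/46753 + 11025 - 52593435/6679)) = sqrt(-31587 + 147279330/46753) = sqrt(-1329507681/46753) = I*sqrt(62158472609793)/46753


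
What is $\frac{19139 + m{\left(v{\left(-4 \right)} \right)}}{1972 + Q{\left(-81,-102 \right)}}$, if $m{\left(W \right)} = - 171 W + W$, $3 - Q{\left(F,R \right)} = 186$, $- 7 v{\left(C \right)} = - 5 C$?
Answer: $\frac{137373}{12523} \approx 10.97$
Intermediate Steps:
$v{\left(C \right)} = \frac{5 C}{7}$ ($v{\left(C \right)} = - \frac{\left(-5\right) C}{7} = \frac{5 C}{7}$)
$Q{\left(F,R \right)} = -183$ ($Q{\left(F,R \right)} = 3 - 186 = -183$)
$m{\left(W \right)} = - 170 W$
$\frac{19139 + m{\left(v{\left(-4 \right)} \right)}}{1972 + Q{\left(-81,-102 \right)}} = \frac{19139 - 170 \cdot \frac{5}{7} \left(-4\right)}{1972 - 183} = \frac{19139 - - \frac{3400}{7}}{1789} = \left(19139 + \frac{3400}{7}\right) \frac{1}{1789} = \frac{137373}{7} \cdot \frac{1}{1789} = \frac{137373}{12523}$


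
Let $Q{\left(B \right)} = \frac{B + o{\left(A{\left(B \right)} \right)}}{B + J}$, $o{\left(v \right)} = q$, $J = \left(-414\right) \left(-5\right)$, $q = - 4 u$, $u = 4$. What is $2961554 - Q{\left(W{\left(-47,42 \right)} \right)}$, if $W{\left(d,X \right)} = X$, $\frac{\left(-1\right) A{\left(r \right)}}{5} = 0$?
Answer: $\frac{3127401011}{1056} \approx 2.9616 \cdot 10^{6}$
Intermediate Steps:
$A{\left(r \right)} = 0$ ($A{\left(r \right)} = \left(-5\right) 0 = 0$)
$q = -16$ ($q = \left(-4\right) 4 = -16$)
$J = 2070$
$o{\left(v \right)} = -16$
$Q{\left(B \right)} = \frac{-16 + B}{2070 + B}$ ($Q{\left(B \right)} = \frac{B - 16}{B + 2070} = \frac{-16 + B}{2070 + B}$)
$2961554 - Q{\left(W{\left(-47,42 \right)} \right)} = 2961554 - \frac{-16 + 42}{2070 + 42} = 2961554 - \frac{1}{2112} \cdot 26 = 2961554 - \frac{13}{1056} = \frac{3127401011}{1056}$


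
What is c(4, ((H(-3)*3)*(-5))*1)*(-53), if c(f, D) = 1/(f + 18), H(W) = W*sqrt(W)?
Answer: -53/22 ≈ -2.4091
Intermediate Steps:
H(W) = W**(3/2)
c(f, D) = 1/(18 + f)
c(4, ((H(-3)*3)*(-5))*1)*(-53) = -53/(18 + 4) = -53/22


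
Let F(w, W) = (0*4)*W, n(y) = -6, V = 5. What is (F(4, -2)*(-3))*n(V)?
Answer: 0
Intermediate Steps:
F(w, W) = 0 (F(w, W) = 0*W = 0)
(F(4, -2)*(-3))*n(V) = (0*(-3))*(-6) = 0*(-6) = 0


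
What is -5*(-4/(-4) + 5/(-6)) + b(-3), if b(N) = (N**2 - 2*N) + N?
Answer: 67/6 ≈ 11.167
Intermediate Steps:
b(N) = N**2 - N
-5*(-4/(-4) + 5/(-6)) + b(-3) = -5*(-4/(-4) + 5/(-6)) - 3*(-1 - 3) = -5*(-4*(-1/4) + 5*(-1/6)) - 3*(-4) = -5*(1 - 5/6) + 12 = -5*1/6 + 12 = -5/6 + 12 = 67/6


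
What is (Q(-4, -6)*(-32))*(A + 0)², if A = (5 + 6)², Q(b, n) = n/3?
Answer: 937024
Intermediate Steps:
Q(b, n) = n/3 (Q(b, n) = n*(⅓) = n/3)
A = 121 (A = 11² = 121)
(Q(-4, -6)*(-32))*(A + 0)² = (((⅓)*(-6))*(-32))*(121 + 0)² = -2*(-32)*121² = 64*14641 = 937024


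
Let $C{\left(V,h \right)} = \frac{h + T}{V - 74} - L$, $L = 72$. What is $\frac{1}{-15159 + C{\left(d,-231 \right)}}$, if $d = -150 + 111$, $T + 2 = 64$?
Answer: $- \frac{113}{1720934} \approx -6.5662 \cdot 10^{-5}$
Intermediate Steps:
$T = 62$ ($T = -2 + 64 = 62$)
$d = -39$
$C{\left(V,h \right)} = -72 + \frac{62 + h}{-74 + V}$ ($C{\left(V,h \right)} = \frac{h + 62}{V - 74} - 72 = \frac{62 + h}{-74 + V} - 72 = -72 + \frac{62 + h}{-74 + V}$)
$\frac{1}{-15159 + C{\left(d,-231 \right)}} = \frac{1}{-15159 + \frac{5390 - 231 - -2808}{-74 - 39}} = \frac{1}{-15159 + \frac{5390 - 231 + 2808}{-113}} = \frac{1}{-15159 - \frac{7967}{113}} = \frac{1}{- \frac{1720934}{113}} = - \frac{113}{1720934}$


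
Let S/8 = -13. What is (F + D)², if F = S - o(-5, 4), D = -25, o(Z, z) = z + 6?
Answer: 19321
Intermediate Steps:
S = -104 (S = 8*(-13) = -104)
o(Z, z) = 6 + z
F = -114 (F = -104 - (6 + 4) = -104 - 1*10 = -104 - 10 = -114)
(F + D)² = (-114 - 25)² = (-139)² = 19321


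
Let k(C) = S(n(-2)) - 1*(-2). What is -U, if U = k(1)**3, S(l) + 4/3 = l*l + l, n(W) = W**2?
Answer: -238328/27 ≈ -8827.0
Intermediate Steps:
S(l) = -4/3 + l + l**2 (S(l) = -4/3 + (l*l + l) = -4/3 + (l**2 + l) = -4/3 + (l + l**2) = -4/3 + l + l**2)
k(C) = 62/3 (k(C) = (-4/3 + (-2)**2 + ((-2)**2)**2) - 1*(-2) = (-4/3 + 4 + 4**2) + 2 = (-4/3 + 4 + 16) + 2 = 56/3 + 2 = 62/3)
U = 238328/27 (U = (62/3)**3 = 238328/27 ≈ 8827.0)
-U = -1*238328/27 = -238328/27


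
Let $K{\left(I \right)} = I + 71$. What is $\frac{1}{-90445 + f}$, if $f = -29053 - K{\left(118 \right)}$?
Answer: $- \frac{1}{119687} \approx -8.3551 \cdot 10^{-6}$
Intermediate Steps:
$K{\left(I \right)} = 71 + I$
$f = -29242$ ($f = -29053 - \left(71 + 118\right) = -29053 - 189 = -29242$)
$\frac{1}{-90445 + f} = \frac{1}{-90445 - 29242} = \frac{1}{-119687} = - \frac{1}{119687}$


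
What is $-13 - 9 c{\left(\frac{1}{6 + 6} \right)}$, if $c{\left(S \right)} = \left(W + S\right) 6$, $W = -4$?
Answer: $\frac{397}{2} \approx 198.5$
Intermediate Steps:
$c{\left(S \right)} = -24 + 6 S$ ($c{\left(S \right)} = \left(-4 + S\right) 6 = -24 + 6 S$)
$-13 - 9 c{\left(\frac{1}{6 + 6} \right)} = -13 - 9 \left(-24 + \frac{6}{6 + 6}\right) = -13 - 9 \left(-24 + \frac{6}{12}\right) = -13 - 9 \left(-24 + 6 \cdot \frac{1}{12}\right) = -13 - 9 \left(-24 + \frac{1}{2}\right) = -13 - - \frac{423}{2} = -13 + \frac{423}{2} = \frac{397}{2}$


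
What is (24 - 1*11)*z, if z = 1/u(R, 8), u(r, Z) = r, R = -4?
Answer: -13/4 ≈ -3.2500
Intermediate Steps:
z = -¼ (z = 1/(-4) = -¼ ≈ -0.25000)
(24 - 1*11)*z = (24 - 1*11)*(-¼) = (24 - 11)*(-¼) = 13*(-¼) = -13/4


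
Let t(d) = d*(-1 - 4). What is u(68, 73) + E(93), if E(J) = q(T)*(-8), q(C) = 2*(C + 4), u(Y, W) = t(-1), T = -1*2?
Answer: -27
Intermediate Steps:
T = -2
t(d) = -5*d (t(d) = d*(-5) = -5*d)
u(Y, W) = 5 (u(Y, W) = -5*(-1) = 5)
q(C) = 8 + 2*C (q(C) = 2*(4 + C) = 8 + 2*C)
E(J) = -32 (E(J) = (8 + 2*(-2))*(-8) = (8 - 4)*(-8) = 4*(-8) = -32)
u(68, 73) + E(93) = 5 - 32 = -27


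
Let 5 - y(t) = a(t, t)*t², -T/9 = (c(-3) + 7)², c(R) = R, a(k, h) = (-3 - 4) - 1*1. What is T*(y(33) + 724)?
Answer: -1359504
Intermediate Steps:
a(k, h) = -8 (a(k, h) = -7 - 1 = -8)
T = -144 (T = -9*(-3 + 7)² = -9*4² = -9*16 = -144)
y(t) = 5 + 8*t² (y(t) = 5 - (-8)*t² = 5 + 8*t²)
T*(y(33) + 724) = -144*((5 + 8*33²) + 724) = -144*((5 + 8*1089) + 724) = -144*((5 + 8712) + 724) = -144*(8717 + 724) = -144*9441 = -1359504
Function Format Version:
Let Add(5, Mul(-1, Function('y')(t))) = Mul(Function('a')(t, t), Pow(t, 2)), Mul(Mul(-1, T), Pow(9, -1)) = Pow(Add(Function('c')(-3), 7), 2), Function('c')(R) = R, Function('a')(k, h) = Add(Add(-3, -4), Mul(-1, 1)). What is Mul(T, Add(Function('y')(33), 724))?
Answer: -1359504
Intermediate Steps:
Function('a')(k, h) = -8 (Function('a')(k, h) = Add(-7, -1) = -8)
T = -144 (T = Mul(-9, Pow(Add(-3, 7), 2)) = Mul(-9, Pow(4, 2)) = Mul(-9, 16) = -144)
Function('y')(t) = Add(5, Mul(8, Pow(t, 2))) (Function('y')(t) = Add(5, Mul(-1, Mul(-8, Pow(t, 2)))) = Add(5, Mul(8, Pow(t, 2))))
Mul(T, Add(Function('y')(33), 724)) = Mul(-144, Add(Add(5, Mul(8, Pow(33, 2))), 724)) = Mul(-144, Add(Add(5, Mul(8, 1089)), 724)) = Mul(-144, Add(Add(5, 8712), 724)) = Mul(-144, Add(8717, 724)) = Mul(-144, 9441) = -1359504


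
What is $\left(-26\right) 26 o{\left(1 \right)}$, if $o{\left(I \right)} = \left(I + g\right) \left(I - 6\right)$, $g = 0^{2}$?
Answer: $3380$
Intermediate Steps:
$g = 0$
$o{\left(I \right)} = I \left(-6 + I\right)$ ($o{\left(I \right)} = \left(I + 0\right) \left(I - 6\right) = I \left(-6 + I\right)$)
$\left(-26\right) 26 o{\left(1 \right)} = \left(-26\right) 26 \cdot 1 \left(-6 + 1\right) = - 676 \cdot 1 \left(-5\right) = \left(-676\right) \left(-5\right) = 3380$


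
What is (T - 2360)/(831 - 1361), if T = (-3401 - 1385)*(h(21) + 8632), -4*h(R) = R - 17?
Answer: 20655163/265 ≈ 77944.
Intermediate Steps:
h(R) = 17/4 - R/4 (h(R) = -(R - 17)/4 = -(-17 + R)/4 = 17/4 - R/4)
T = -41307966 (T = (-3401 - 1385)*((17/4 - ¼*21) + 8632) = -4786*((17/4 - 21/4) + 8632) = -4786*(-1 + 8632) = -4786*8631 = -41307966)
(T - 2360)/(831 - 1361) = (-41307966 - 2360)/(831 - 1361) = -41310326/(-530) = -41310326*(-1/530) = 20655163/265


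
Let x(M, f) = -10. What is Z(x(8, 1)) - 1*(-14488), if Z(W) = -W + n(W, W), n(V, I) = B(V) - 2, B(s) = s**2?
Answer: 14596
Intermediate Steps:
n(V, I) = -2 + V**2 (n(V, I) = V**2 - 2 = -2 + V**2)
Z(W) = -2 + W**2 - W (Z(W) = -W + (-2 + W**2) = -2 + W**2 - W)
Z(x(8, 1)) - 1*(-14488) = (-2 + (-10)**2 - 1*(-10)) - 1*(-14488) = (-2 + 100 + 10) + 14488 = 108 + 14488 = 14596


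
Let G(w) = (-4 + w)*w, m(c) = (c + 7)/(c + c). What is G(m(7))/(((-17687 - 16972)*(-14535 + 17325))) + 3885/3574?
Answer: 31306175881/28800069345 ≈ 1.0870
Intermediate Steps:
m(c) = (7 + c)/(2*c) (m(c) = (7 + c)/((2*c)) = (7 + c)*(1/(2*c)) = (7 + c)/(2*c))
G(w) = w*(-4 + w)
G(m(7))/(((-17687 - 16972)*(-14535 + 17325))) + 3885/3574 = (((½)*(7 + 7)/7)*(-4 + (½)*(7 + 7)/7))/(((-17687 - 16972)*(-14535 + 17325))) + 3885/3574 = (((½)*(⅐)*14)*(-4 + (½)*(⅐)*14))/((-34659*2790)) + 3885*(1/3574) = (1*(-4 + 1))/(-96698610) + 3885/3574 = (1*(-3))*(-1/96698610) + 3885/3574 = -3*(-1/96698610) + 3885/3574 = 1/32232870 + 3885/3574 = 31306175881/28800069345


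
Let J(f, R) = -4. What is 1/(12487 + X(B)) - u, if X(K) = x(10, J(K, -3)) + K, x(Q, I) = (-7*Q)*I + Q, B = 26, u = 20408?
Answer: -261283623/12803 ≈ -20408.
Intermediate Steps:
x(Q, I) = Q - 7*I*Q (x(Q, I) = -7*I*Q + Q = Q - 7*I*Q)
X(K) = 290 + K (X(K) = 10*(1 - 7*(-4)) + K = 10*(1 + 28) + K = 10*29 + K = 290 + K)
1/(12487 + X(B)) - u = 1/(12487 + (290 + 26)) - 1*20408 = 1/(12487 + 316) - 20408 = 1/12803 - 20408 = -261283623/12803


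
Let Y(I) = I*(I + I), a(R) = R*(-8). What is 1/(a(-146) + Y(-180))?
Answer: 1/65968 ≈ 1.5159e-5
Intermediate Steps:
a(R) = -8*R
Y(I) = 2*I² (Y(I) = I*(2*I) = 2*I²)
1/(a(-146) + Y(-180)) = 1/(-8*(-146) + 2*(-180)²) = 1/(1168 + 2*32400) = 1/(1168 + 64800) = 1/65968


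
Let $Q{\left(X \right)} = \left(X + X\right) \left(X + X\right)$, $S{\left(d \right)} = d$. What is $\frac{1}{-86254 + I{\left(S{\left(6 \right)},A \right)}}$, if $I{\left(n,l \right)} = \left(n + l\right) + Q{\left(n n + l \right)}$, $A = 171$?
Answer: $\frac{1}{85319} \approx 1.1721 \cdot 10^{-5}$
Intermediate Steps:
$Q{\left(X \right)} = 4 X^{2}$ ($Q{\left(X \right)} = 2 X 2 X = 4 X^{2}$)
$I{\left(n,l \right)} = l + n + 4 \left(l + n^{2}\right)^{2}$ ($I{\left(n,l \right)} = \left(n + l\right) + 4 \left(n n + l\right)^{2} = \left(l + n\right) + 4 \left(n^{2} + l\right)^{2} = \left(l + n\right) + 4 \left(l + n^{2}\right)^{2} = l + n + 4 \left(l + n^{2}\right)^{2}$)
$\frac{1}{-86254 + I{\left(S{\left(6 \right)},A \right)}} = \frac{1}{-86254 + \left(171 + 6 + 4 \left(171 + 6^{2}\right)^{2}\right)} = \frac{1}{-86254 + \left(171 + 6 + 4 \left(171 + 36\right)^{2}\right)} = \frac{1}{-86254 + \left(171 + 6 + 4 \cdot 207^{2}\right)} = \frac{1}{-86254 + \left(171 + 6 + 4 \cdot 42849\right)} = \frac{1}{-86254 + \left(171 + 6 + 171396\right)} = \frac{1}{-86254 + 171573} = \frac{1}{85319}$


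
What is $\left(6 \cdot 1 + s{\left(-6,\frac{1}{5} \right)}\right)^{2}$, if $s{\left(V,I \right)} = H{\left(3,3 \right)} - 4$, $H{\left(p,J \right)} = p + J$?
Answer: $64$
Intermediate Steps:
$H{\left(p,J \right)} = J + p$
$s{\left(V,I \right)} = 2$ ($s{\left(V,I \right)} = \left(3 + 3\right) - 4 = 6 - 4 = 2$)
$\left(6 \cdot 1 + s{\left(-6,\frac{1}{5} \right)}\right)^{2} = \left(6 \cdot 1 + 2\right)^{2} = \left(6 + 2\right)^{2} = 8^{2} = 64$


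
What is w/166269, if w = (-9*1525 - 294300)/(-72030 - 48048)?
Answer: 34225/2218360998 ≈ 1.5428e-5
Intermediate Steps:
w = 34225/13342 (w = (-13725 - 294300)/(-120078) = -308025*(-1/120078) = 34225/13342 ≈ 2.5652)
w/166269 = (34225/13342)/166269 = (34225/13342)*(1/166269) = 34225/2218360998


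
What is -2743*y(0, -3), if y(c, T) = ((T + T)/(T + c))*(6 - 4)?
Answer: -10972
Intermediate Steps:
y(c, T) = 4*T/(T + c) (y(c, T) = ((2*T)/(T + c))*2 = (2*T/(T + c))*2 = 4*T/(T + c))
-2743*y(0, -3) = -10972*(-3)/(-3 + 0) = -10972*(-3)/(-3) = -10972*(-3)*(-1)/3 = -2743*4 = -10972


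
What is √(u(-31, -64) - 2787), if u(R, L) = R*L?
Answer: I*√803 ≈ 28.337*I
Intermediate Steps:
u(R, L) = L*R
√(u(-31, -64) - 2787) = √(-64*(-31) - 2787) = √(1984 - 2787) = √(-803) = I*√803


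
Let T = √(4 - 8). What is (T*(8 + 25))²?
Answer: -4356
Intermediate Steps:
T = 2*I (T = √(-4) = 2*I ≈ 2.0*I)
(T*(8 + 25))² = ((2*I)*(8 + 25))² = ((2*I)*33)² = (66*I)² = -4356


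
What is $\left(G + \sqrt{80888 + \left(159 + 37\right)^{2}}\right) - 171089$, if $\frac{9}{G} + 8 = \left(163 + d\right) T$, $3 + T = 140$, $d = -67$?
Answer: $- \frac{2248793807}{13144} + 6 \sqrt{3314} \approx -1.7074 \cdot 10^{5}$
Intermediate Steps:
$T = 137$ ($T = -3 + 140 = 137$)
$G = \frac{9}{13144}$ ($G = \frac{9}{-8 + \left(163 - 67\right) 137} = \frac{9}{-8 + 96 \cdot 137} = \frac{9}{-8 + 13152} = \frac{9}{13144} \approx 0.00068472$)
$\left(G + \sqrt{80888 + \left(159 + 37\right)^{2}}\right) - 171089 = \left(\frac{9}{13144} + \sqrt{80888 + \left(159 + 37\right)^{2}}\right) - 171089 = \left(\frac{9}{13144} + \sqrt{80888 + 196^{2}}\right) - 171089 = \left(\frac{9}{13144} + \sqrt{80888 + 38416}\right) - 171089 = \left(\frac{9}{13144} + \sqrt{119304}\right) - 171089 = \left(\frac{9}{13144} + 6 \sqrt{3314}\right) - 171089 = - \frac{2248793807}{13144} + 6 \sqrt{3314}$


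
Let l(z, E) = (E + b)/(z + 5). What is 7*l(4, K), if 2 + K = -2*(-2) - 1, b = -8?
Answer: -49/9 ≈ -5.4444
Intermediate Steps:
K = 1 (K = -2 + (-2*(-2) - 1) = -2 + (4 - 1) = -2 + 3 = 1)
l(z, E) = (-8 + E)/(5 + z) (l(z, E) = (E - 8)/(z + 5) = (-8 + E)/(5 + z))
7*l(4, K) = 7*((-8 + 1)/(5 + 4)) = 7*(-7/9) = -49/9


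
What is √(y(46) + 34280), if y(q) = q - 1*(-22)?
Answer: 2*√8587 ≈ 185.33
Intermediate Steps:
y(q) = 22 + q (y(q) = q + 22 = 22 + q)
√(y(46) + 34280) = √((22 + 46) + 34280) = √(68 + 34280) = √34348 = 2*√8587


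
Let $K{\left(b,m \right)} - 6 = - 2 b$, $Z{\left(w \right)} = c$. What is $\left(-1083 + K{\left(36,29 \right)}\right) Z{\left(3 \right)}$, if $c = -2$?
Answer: $2298$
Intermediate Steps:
$Z{\left(w \right)} = -2$
$K{\left(b,m \right)} = 6 - 2 b$
$\left(-1083 + K{\left(36,29 \right)}\right) Z{\left(3 \right)} = \left(-1083 + \left(6 - 72\right)\right) \left(-2\right) = \left(-1083 - 66\right) \left(-2\right) = \left(-1149\right) \left(-2\right) = 2298$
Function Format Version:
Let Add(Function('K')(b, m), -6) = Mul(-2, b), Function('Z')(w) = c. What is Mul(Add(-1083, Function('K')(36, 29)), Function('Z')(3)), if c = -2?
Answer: 2298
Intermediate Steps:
Function('Z')(w) = -2
Function('K')(b, m) = Add(6, Mul(-2, b))
Mul(Add(-1083, Function('K')(36, 29)), Function('Z')(3)) = Mul(Add(-1083, Add(6, Mul(-2, 36))), -2) = Mul(Add(-1083, Add(6, -72)), -2) = Mul(Add(-1083, -66), -2) = Mul(-1149, -2) = 2298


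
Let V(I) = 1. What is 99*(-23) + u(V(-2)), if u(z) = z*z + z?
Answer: -2275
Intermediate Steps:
u(z) = z + z² (u(z) = z² + z = z + z²)
99*(-23) + u(V(-2)) = 99*(-23) + 1*(1 + 1) = -2277 + 1*2 = -2277 + 2 = -2275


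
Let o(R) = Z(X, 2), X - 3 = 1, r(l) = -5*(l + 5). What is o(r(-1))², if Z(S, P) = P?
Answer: 4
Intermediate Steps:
r(l) = -25 - 5*l (r(l) = -5*(5 + l) = -25 - 5*l)
X = 4 (X = 3 + 1 = 4)
o(R) = 2
o(r(-1))² = 2² = 4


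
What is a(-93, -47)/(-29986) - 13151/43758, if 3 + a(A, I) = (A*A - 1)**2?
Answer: -74385529951/29821077 ≈ -2494.4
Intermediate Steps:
a(A, I) = -3 + (-1 + A**2)**2 (a(A, I) = -3 + (A*A - 1)**2 = -3 + (A**2 - 1)**2 = -3 + (-1 + A**2)**2)
a(-93, -47)/(-29986) - 13151/43758 = (-3 + (-1 + (-93)**2)**2)/(-29986) - 13151/43758 = (-3 + (-1 + 8649)**2)*(-1/29986) - 13151*1/43758 = (-3 + 8648**2)*(-1/29986) - 13151/43758 = (-3 + 74787904)*(-1/29986) - 13151/43758 = 74787901*(-1/29986) - 13151/43758 = -74787901/29986 - 13151/43758 = -74385529951/29821077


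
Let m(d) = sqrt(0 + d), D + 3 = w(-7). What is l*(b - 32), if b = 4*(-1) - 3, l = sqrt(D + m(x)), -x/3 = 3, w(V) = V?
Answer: -39*sqrt(-10 + 3*I) ≈ -18.299 - 124.68*I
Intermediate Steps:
x = -9 (x = -3*3 = -9)
D = -10 (D = -3 - 7 = -10)
m(d) = sqrt(d)
l = sqrt(-10 + 3*I) (l = sqrt(-10 + sqrt(-9)) = sqrt(-10 + 3*I) ≈ 0.4692 + 3.1969*I)
b = -7 (b = -4 - 3 = -7)
l*(b - 32) = sqrt(-10 + 3*I)*(-7 - 32) = sqrt(-10 + 3*I)*(-39) = -39*sqrt(-10 + 3*I)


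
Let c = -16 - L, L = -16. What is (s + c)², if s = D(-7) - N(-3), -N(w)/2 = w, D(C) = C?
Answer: 169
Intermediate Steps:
N(w) = -2*w
s = -13 (s = -7 - (-2)*(-3) = -7 - 1*6 = -7 - 6 = -13)
c = 0 (c = -16 - 1*(-16) = -16 + 16 = 0)
(s + c)² = (-13 + 0)² = (-13)² = 169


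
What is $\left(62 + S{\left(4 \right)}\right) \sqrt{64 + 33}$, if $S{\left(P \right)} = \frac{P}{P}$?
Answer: $63 \sqrt{97} \approx 620.48$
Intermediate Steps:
$S{\left(P \right)} = 1$
$\left(62 + S{\left(4 \right)}\right) \sqrt{64 + 33} = \left(62 + 1\right) \sqrt{64 + 33} = 63 \sqrt{97}$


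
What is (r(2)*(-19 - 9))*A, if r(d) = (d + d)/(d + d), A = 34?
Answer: -952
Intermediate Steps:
r(d) = 1 (r(d) = (2*d)/((2*d)) = (2*d)*(1/(2*d)) = 1)
(r(2)*(-19 - 9))*A = (1*(-19 - 9))*34 = (1*(-28))*34 = -28*34 = -952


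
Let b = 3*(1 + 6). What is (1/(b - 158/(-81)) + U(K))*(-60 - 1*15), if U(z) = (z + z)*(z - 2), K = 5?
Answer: -4188825/1859 ≈ -2253.3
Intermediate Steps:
b = 21 (b = 3*7 = 21)
U(z) = 2*z*(-2 + z) (U(z) = (2*z)*(-2 + z) = 2*z*(-2 + z))
(1/(b - 158/(-81)) + U(K))*(-60 - 1*15) = (1/(21 - 158/(-81)) + 2*5*(-2 + 5))*(-60 - 1*15) = (1/(21 - 158*(-1/81)) + 2*5*3)*(-60 - 15) = (1/(21 + 158/81) + 30)*(-75) = (1/(1859/81) + 30)*(-75) = (81/1859 + 30)*(-75) = (55851/1859)*(-75) = -4188825/1859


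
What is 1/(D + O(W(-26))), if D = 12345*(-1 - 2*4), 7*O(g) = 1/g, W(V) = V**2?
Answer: -4732/525748859 ≈ -9.0005e-6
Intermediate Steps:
O(g) = 1/(7*g)
D = -111105 (D = 12345*(-1 - 8) = 12345*(-9) = -111105)
1/(D + O(W(-26))) = 1/(-111105 + 1/(7*((-26)**2))) = 1/(-111105 + (1/7)/676) = 1/(-111105 + (1/7)*(1/676)) = 1/(-111105 + 1/4732) = 1/(-525748859/4732) = -4732/525748859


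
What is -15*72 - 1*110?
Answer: -1190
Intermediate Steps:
-15*72 - 1*110 = -1080 - 110 = -1190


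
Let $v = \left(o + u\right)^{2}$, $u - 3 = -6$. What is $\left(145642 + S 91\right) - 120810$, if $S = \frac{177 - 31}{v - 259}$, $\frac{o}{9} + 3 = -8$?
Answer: $\frac{251933926}{10145} \approx 24833.0$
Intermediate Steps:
$o = -99$ ($o = -27 + 9 \left(-8\right) = -27 - 72 = -99$)
$u = -3$ ($u = 3 - 6 = -3$)
$v = 10404$ ($v = \left(-99 - 3\right)^{2} = \left(-102\right)^{2} = 10404$)
$S = \frac{146}{10145}$ ($S = \frac{177 - 31}{10404 - 259} = \frac{146}{10145} \approx 0.014391$)
$\left(145642 + S 91\right) - 120810 = \left(145642 + \frac{146}{10145} \cdot 91\right) - 120810 = \left(145642 + \frac{13286}{10145}\right) - 120810 = \frac{1477551376}{10145} - 120810 = \frac{251933926}{10145}$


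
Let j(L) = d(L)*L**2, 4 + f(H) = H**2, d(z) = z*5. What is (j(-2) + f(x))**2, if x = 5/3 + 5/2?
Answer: 919681/1296 ≈ 709.63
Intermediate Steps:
d(z) = 5*z
x = 25/6 (x = 5*(1/3) + 5*(1/2) = 5/3 + 5/2 = 25/6 ≈ 4.1667)
f(H) = -4 + H**2
j(L) = 5*L**3 (j(L) = (5*L)*L**2 = 5*L**3)
(j(-2) + f(x))**2 = (5*(-2)**3 + (-4 + (25/6)**2))**2 = (5*(-8) + (-4 + 625/36))**2 = (-40 + 481/36)**2 = (-959/36)**2 = 919681/1296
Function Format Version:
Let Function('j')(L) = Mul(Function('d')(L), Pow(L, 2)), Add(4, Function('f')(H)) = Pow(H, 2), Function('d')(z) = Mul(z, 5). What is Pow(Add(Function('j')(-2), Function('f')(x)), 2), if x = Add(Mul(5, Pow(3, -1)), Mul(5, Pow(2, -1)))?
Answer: Rational(919681, 1296) ≈ 709.63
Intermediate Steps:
Function('d')(z) = Mul(5, z)
x = Rational(25, 6) (x = Add(Mul(5, Rational(1, 3)), Mul(5, Rational(1, 2))) = Add(Rational(5, 3), Rational(5, 2)) = Rational(25, 6) ≈ 4.1667)
Function('f')(H) = Add(-4, Pow(H, 2))
Function('j')(L) = Mul(5, Pow(L, 3)) (Function('j')(L) = Mul(Mul(5, L), Pow(L, 2)) = Mul(5, Pow(L, 3)))
Pow(Add(Function('j')(-2), Function('f')(x)), 2) = Pow(Add(Mul(5, Pow(-2, 3)), Add(-4, Pow(Rational(25, 6), 2))), 2) = Pow(Add(Mul(5, -8), Add(-4, Rational(625, 36))), 2) = Pow(Add(-40, Rational(481, 36)), 2) = Pow(Rational(-959, 36), 2) = Rational(919681, 1296)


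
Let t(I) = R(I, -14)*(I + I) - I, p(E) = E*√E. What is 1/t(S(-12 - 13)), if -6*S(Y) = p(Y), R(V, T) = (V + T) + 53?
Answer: -9/34493 - 2079*I/4311625 ≈ -0.00026092 - 0.00048218*I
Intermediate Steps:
R(V, T) = 53 + T + V (R(V, T) = (T + V) + 53 = 53 + T + V)
p(E) = E^(3/2)
S(Y) = -Y^(3/2)/6
t(I) = -I + 2*I*(39 + I) (t(I) = (53 - 14 + I)*(I + I) - I = (39 + I)*(2*I) - I = 2*I*(39 + I) - I = -I + 2*I*(39 + I))
1/t(S(-12 - 13)) = 1/((-(-12 - 13)^(3/2)/6)*(77 + 2*(-(-12 - 13)^(3/2)/6))) = 1/((-(-125)*I/6)*(77 + 2*(-(-125)*I/6))) = 1/((125*I/6)*(77 + 2*(125*I/6))) = 1/((125*I/6)*(77 + 125*I/3)) = 1/(125*I*(77 + 125*I/3)/6) = -27*I*(77 - 125*I/3)/4311625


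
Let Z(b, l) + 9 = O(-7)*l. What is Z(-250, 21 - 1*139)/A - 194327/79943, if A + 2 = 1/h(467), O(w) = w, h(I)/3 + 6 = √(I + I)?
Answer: -1060818674311/2578561465 - 2451*√934/32255 ≈ -413.72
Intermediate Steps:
h(I) = -18 + 3*√2*√I (h(I) = -18 + 3*√(I + I) = -18 + 3*√(2*I) = -18 + 3*(√2*√I) = -18 + 3*√2*√I)
A = -2 + 1/(-18 + 3*√934) (A = -2 + 1/(-18 + 3*√2*√467) = -2 + 1/(-18 + 3*√934) ≈ -1.9864)
Z(b, l) = -9 - 7*l
Z(-250, 21 - 1*139)/A - 194327/79943 = (-9 - 7*(21 - 1*139))/(-897/449 + √934/2694) - 194327/79943 = (-9 - 7*(21 - 139))/(-897/449 + √934/2694) - 194327*1/79943 = (-9 - 7*(-118))/(-897/449 + √934/2694) - 194327/79943 = (-9 + 826)/(-897/449 + √934/2694) - 194327/79943 = 817/(-897/449 + √934/2694) - 194327/79943 = -194327/79943 + 817/(-897/449 + √934/2694)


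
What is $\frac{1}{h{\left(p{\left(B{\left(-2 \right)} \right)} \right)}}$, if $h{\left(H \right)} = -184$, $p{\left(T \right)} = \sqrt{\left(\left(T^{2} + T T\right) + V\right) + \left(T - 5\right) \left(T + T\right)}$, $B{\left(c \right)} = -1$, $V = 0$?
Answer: $- \frac{1}{184} \approx -0.0054348$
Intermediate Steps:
$p{\left(T \right)} = \sqrt{2 T^{2} + 2 T \left(-5 + T\right)}$ ($p{\left(T \right)} = \sqrt{\left(\left(T^{2} + T T\right) + 0\right) + \left(T - 5\right) \left(T + T\right)} = \sqrt{\left(\left(T^{2} + T^{2}\right) + 0\right) + \left(-5 + T\right) 2 T} = \sqrt{\left(2 T^{2} + 0\right) + 2 T \left(-5 + T\right)} = \sqrt{2 T^{2} + 2 T \left(-5 + T\right)}$)
$\frac{1}{h{\left(p{\left(B{\left(-2 \right)} \right)} \right)}} = \frac{1}{-184} = - \frac{1}{184}$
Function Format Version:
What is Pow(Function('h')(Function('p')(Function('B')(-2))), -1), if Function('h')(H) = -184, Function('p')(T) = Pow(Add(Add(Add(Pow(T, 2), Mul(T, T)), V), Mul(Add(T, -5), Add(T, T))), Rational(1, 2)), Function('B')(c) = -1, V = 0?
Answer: Rational(-1, 184) ≈ -0.0054348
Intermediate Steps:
Function('p')(T) = Pow(Add(Mul(2, Pow(T, 2)), Mul(2, T, Add(-5, T))), Rational(1, 2)) (Function('p')(T) = Pow(Add(Add(Add(Pow(T, 2), Mul(T, T)), 0), Mul(Add(T, -5), Add(T, T))), Rational(1, 2)) = Pow(Add(Add(Add(Pow(T, 2), Pow(T, 2)), 0), Mul(Add(-5, T), Mul(2, T))), Rational(1, 2)) = Pow(Add(Add(Mul(2, Pow(T, 2)), 0), Mul(2, T, Add(-5, T))), Rational(1, 2)) = Pow(Add(Mul(2, Pow(T, 2)), Mul(2, T, Add(-5, T))), Rational(1, 2)))
Pow(Function('h')(Function('p')(Function('B')(-2))), -1) = Pow(-184, -1) = Rational(-1, 184)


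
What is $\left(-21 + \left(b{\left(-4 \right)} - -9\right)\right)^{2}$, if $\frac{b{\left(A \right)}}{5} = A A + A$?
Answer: $2304$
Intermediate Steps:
$b{\left(A \right)} = 5 A + 5 A^{2}$ ($b{\left(A \right)} = 5 \left(A A + A\right) = 5 \left(A^{2} + A\right) = 5 \left(A + A^{2}\right) = 5 A + 5 A^{2}$)
$\left(-21 + \left(b{\left(-4 \right)} - -9\right)\right)^{2} = \left(-21 - \left(-9 + 20 \left(1 - 4\right)\right)\right)^{2} = \left(-21 + \left(5 \left(-4\right) \left(-3\right) + 9\right)\right)^{2} = \left(-21 + \left(60 + 9\right)\right)^{2} = \left(-21 + 69\right)^{2} = 48^{2} = 2304$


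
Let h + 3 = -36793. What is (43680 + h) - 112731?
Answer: -105847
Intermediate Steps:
h = -36796 (h = -3 - 36793 = -36796)
(43680 + h) - 112731 = (43680 - 36796) - 112731 = 6884 - 112731 = -105847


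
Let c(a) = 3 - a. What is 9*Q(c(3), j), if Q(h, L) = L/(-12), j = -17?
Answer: 51/4 ≈ 12.750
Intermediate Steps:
Q(h, L) = -L/12 (Q(h, L) = L*(-1/12) = -L/12)
9*Q(c(3), j) = 9*(-1/12*(-17)) = 9*(17/12) = 51/4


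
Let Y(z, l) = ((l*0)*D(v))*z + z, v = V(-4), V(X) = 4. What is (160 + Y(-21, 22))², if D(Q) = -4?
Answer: 19321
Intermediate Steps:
v = 4
Y(z, l) = z (Y(z, l) = ((l*0)*(-4))*z + z = (0*(-4))*z + z = 0*z + z = 0 + z = z)
(160 + Y(-21, 22))² = (160 - 21)² = 139² = 19321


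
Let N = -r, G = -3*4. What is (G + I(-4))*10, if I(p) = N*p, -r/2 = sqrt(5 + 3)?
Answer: -120 - 160*sqrt(2) ≈ -346.27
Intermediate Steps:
r = -4*sqrt(2) (r = -2*sqrt(5 + 3) = -4*sqrt(2) ≈ -5.6569)
G = -12
N = 4*sqrt(2) (N = -(-4)*sqrt(2) = 4*sqrt(2) ≈ 5.6569)
I(p) = 4*p*sqrt(2) (I(p) = (4*sqrt(2))*p = 4*p*sqrt(2))
(G + I(-4))*10 = (-12 + 4*(-4)*sqrt(2))*10 = (-12 - 16*sqrt(2))*10 = -120 - 160*sqrt(2)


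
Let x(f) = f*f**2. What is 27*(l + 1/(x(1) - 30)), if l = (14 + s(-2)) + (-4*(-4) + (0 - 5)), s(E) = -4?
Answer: 16416/29 ≈ 566.07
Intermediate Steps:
x(f) = f**3
l = 21 (l = (14 - 4) + (-4*(-4) + (0 - 5)) = 10 + (16 - 5) = 10 + 11 = 21)
27*(l + 1/(x(1) - 30)) = 27*(21 + 1/(1**3 - 30)) = 27*(21 + 1/(1 - 30)) = 27*(21 + 1/(-29)) = 27*(21 - 1/29) = 27*(608/29) = 16416/29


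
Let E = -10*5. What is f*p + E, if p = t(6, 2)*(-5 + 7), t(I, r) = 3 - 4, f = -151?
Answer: 252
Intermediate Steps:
t(I, r) = -1
E = -50
p = -2 (p = -(-5 + 7) = -1*2 = -2)
f*p + E = -151*(-2) - 50 = 302 - 50 = 252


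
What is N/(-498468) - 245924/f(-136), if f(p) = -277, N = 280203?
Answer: 40835876067/46025212 ≈ 887.25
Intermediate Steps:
N/(-498468) - 245924/f(-136) = 280203/(-498468) - 245924/(-277) = 280203*(-1/498468) - 245924*(-1/277) = -93401/166156 + 245924/277 = 40835876067/46025212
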